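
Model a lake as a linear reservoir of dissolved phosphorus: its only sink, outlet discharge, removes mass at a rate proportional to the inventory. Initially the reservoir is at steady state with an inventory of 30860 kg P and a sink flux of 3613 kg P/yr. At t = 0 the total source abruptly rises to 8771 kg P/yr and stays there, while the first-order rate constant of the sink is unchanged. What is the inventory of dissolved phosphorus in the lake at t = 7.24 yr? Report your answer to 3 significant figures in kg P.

56000 kg P

Residence time τ = M₀/F₀ = 8.541 yr. The eventual steady state is M_∞ = M₀·(F₁/F₀) = 30860 × 8771/3613 = 74916 kg P.
The anomaly ΔM(t) = M(t) − M_∞ decays as ΔM₀·e^(−t/τ) with ΔM₀ = 30860 − 74916 = −44060 kg P.
At t = 7.24 yr, e^(−t/τ) = e^(−0.8476) = 0.4284, so ΔM = −18870 kg P and M = 74916 − 18870 = 56042 kg P.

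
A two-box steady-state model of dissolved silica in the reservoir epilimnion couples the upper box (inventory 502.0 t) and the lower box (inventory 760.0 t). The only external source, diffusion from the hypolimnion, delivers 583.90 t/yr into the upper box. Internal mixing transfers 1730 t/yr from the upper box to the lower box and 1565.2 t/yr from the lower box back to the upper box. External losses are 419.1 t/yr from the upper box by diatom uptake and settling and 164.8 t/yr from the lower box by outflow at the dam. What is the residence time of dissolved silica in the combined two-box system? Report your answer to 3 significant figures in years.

2.16 yr

Residence time in the combined system uses the total inventory and the total *external* removal — internal exchanges between the two boxes cancel.
M_total = 502.0 + 760.0 = 1262.0 t.
ΣF_external_out = 419.1 + 164.8 = 583.90 t/yr.
τ = M_total / ΣF_ext = 1262.0 / 583.90 = 2.161 yr.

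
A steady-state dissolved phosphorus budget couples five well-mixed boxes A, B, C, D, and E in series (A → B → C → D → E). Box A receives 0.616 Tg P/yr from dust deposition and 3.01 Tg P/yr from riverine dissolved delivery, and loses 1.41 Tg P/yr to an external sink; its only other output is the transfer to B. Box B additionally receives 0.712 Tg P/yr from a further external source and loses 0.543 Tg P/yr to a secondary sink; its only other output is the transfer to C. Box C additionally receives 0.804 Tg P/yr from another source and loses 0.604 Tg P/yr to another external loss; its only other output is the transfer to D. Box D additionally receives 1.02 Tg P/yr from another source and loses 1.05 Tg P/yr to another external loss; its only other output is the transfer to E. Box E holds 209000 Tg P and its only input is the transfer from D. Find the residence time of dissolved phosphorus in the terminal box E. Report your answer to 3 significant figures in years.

Box A: F(A→B) = (0.616 + 3.01) − 1.41 = 2.2160 Tg P/yr.
Box B: F(B→C) = (2.2160 + 0.712) − 0.543 = 2.3850 Tg P/yr.
Box C: F(C→D) = (2.3850 + 0.804) − 0.604 = 2.5850 Tg P/yr.
Box D: F(D→E) = (2.5850 + 1.02) − 1.05 = 2.5550 Tg P/yr.
Box E throughput = its input = 2.5550 Tg P/yr; τ = 209000 / 2.5550 = 81800 yr.

81800 yr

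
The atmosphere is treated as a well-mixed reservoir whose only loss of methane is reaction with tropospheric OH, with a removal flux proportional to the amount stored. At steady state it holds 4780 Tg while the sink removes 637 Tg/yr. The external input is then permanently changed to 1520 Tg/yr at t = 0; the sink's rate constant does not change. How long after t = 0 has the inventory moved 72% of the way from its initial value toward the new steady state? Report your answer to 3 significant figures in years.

τ = M₀/F₀ = 4780/637 = 7.504 yr.
The remaining gap fraction is e^(−t/τ); 72% covered ⇒ e^(−t/τ) = 0.280.
t = −τ ln(0.280) = 7.504 × 1.273 = 9.552 yr.

9.55 yr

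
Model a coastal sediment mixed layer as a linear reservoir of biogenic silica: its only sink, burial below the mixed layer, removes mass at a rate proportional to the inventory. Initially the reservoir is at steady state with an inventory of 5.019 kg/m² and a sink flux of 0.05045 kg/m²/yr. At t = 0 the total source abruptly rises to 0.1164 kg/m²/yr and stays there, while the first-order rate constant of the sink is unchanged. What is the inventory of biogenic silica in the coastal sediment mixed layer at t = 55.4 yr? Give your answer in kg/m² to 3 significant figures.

Residence time τ = M₀/F₀ = 99.48 yr. The eventual steady state is M_∞ = M₀·(F₁/F₀) = 5.019 × 0.1164/0.05045 = 11.580 kg/m².
The anomaly ΔM(t) = M(t) − M_∞ decays as ΔM₀·e^(−t/τ) with ΔM₀ = 5.019 − 11.580 = −6.561 kg/m².
At t = 55.4 yr, e^(−t/τ) = e^(−0.5569) = 0.5730, so ΔM = −3.759 kg/m² and M = 11.580 − 3.759 = 7.8206 kg/m².

7.82 kg/m²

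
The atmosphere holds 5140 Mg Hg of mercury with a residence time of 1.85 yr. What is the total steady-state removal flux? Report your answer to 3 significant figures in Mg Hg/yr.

2780 Mg Hg/yr

F = M / τ = 5140 / 1.85 = 2778 Mg Hg/yr.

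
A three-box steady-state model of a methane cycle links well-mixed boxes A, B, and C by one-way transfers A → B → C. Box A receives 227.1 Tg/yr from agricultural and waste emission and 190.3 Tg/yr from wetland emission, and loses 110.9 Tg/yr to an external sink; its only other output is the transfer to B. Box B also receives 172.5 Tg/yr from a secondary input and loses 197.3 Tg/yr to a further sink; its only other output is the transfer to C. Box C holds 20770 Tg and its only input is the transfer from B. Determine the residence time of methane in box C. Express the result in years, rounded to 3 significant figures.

73.7 yr

Box A: F(A→B) = (227.1 + 190.3) − 110.9 = 306.50 Tg/yr.
Box B: F(B→C) = (306.50 + 172.5) − 197.3 = 281.70 Tg/yr.
Box C throughput = its input = 281.70 Tg/yr; τ = 20770 / 281.70 = 73.73 yr.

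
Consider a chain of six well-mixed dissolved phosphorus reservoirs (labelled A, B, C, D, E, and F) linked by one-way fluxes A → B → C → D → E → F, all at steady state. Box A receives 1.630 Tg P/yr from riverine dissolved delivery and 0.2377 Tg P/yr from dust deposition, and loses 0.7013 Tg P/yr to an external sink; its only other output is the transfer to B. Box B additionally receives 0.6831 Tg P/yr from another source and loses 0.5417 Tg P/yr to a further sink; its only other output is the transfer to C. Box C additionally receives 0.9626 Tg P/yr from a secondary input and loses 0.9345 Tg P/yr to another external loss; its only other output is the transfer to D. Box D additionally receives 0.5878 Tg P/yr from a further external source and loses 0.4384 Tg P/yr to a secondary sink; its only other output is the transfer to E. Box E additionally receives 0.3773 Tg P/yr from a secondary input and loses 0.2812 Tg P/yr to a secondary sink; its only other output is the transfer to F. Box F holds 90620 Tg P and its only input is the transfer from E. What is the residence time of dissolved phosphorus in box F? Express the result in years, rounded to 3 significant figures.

Box A: F(A→B) = (1.630 + 0.2377) − 0.7013 = 1.1664 Tg P/yr.
Box B: F(B→C) = (1.1664 + 0.6831) − 0.5417 = 1.3078 Tg P/yr.
Box C: F(C→D) = (1.3078 + 0.9626) − 0.9345 = 1.3359 Tg P/yr.
Box D: F(D→E) = (1.3359 + 0.5878) − 0.4384 = 1.4853 Tg P/yr.
Box E: F(E→F) = (1.4853 + 0.3773) − 0.2812 = 1.5814 Tg P/yr.
Box F throughput = its input = 1.5814 Tg P/yr; τ = 90620 / 1.5814 = 57300 yr.

57300 yr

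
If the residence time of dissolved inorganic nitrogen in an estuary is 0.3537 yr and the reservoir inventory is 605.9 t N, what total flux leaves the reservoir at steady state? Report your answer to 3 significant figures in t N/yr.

1710 t N/yr

F = M / τ = 605.9 / 0.3537 = 1713 t N/yr.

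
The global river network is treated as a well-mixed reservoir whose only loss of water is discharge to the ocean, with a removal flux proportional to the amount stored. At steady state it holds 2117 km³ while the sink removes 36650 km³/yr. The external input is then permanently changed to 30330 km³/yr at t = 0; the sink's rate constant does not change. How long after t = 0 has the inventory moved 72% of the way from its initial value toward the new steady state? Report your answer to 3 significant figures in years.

τ = M₀/F₀ = 2117/36650 = 0.05776 yr.
The remaining gap fraction is e^(−t/τ); 72% covered ⇒ e^(−t/τ) = 0.280.
t = −τ ln(0.280) = 0.05776 × 1.273 = 0.07353 yr.

0.0735 yr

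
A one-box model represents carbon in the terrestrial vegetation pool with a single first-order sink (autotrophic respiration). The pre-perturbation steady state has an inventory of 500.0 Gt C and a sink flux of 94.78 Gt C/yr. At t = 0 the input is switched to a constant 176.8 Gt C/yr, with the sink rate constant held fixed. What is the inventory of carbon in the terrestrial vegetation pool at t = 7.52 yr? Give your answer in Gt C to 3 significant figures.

Residence time τ = M₀/F₀ = 5.275 yr. The eventual steady state is M_∞ = M₀·(F₁/F₀) = 500.0 × 176.8/94.78 = 932.69 Gt C.
The anomaly ΔM(t) = M(t) − M_∞ decays as ΔM₀·e^(−t/τ) with ΔM₀ = 500.0 − 932.69 = −432.7 Gt C.
At t = 7.52 yr, e^(−t/τ) = e^(−1.425) = 0.2404, so ΔM = −104.0 Gt C and M = 932.69 − 104.0 = 828.67 Gt C.

829 Gt C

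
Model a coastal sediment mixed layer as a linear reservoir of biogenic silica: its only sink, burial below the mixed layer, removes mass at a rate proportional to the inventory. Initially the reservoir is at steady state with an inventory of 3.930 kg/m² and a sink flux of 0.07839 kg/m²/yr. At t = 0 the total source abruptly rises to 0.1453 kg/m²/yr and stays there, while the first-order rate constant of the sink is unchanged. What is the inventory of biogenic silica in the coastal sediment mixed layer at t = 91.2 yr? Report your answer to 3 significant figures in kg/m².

The sink rate constant is k = F₀/M₀ = 0.07839/3.930 = 0.01995 yr⁻¹.
Solving dM/dt = F₁ − kM with M(0) = M₀ gives M(t) = F₁/k + (M₀ − F₁/k)·e^(−kt).
F₁/k = 0.1453/0.01995 = 7.2845 kg/m²; kt = 0.01995 × 91.2 = 1.819, e^(−kt) = 0.1622.
M(91.2) = 7.2845 + (3.930 − 7.2845) × 0.1622 = 7.2845 − 0.5440 = 6.7405 kg/m².

6.74 kg/m²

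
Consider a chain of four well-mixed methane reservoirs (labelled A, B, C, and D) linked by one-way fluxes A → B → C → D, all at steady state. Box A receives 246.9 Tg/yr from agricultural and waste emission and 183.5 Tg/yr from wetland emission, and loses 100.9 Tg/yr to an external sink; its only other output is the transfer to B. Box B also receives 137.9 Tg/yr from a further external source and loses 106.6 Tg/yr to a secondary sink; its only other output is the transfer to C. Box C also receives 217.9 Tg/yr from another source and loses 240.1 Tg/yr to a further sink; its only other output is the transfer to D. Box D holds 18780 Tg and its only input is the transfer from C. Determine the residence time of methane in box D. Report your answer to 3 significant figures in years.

55.5 yr

Box A: F(A→B) = (246.9 + 183.5) − 100.9 = 329.50 Tg/yr.
Box B: F(B→C) = (329.50 + 137.9) − 106.6 = 360.80 Tg/yr.
Box C: F(C→D) = (360.80 + 217.9) − 240.1 = 338.60 Tg/yr.
Box D throughput = its input = 338.60 Tg/yr; τ = 18780 / 338.60 = 55.46 yr.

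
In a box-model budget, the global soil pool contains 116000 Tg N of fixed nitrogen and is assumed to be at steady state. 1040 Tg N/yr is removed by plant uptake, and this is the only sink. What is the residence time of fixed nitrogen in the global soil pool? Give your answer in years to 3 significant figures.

τ = M / F = 116000 / 1040 = 111.5 yr.

112 yr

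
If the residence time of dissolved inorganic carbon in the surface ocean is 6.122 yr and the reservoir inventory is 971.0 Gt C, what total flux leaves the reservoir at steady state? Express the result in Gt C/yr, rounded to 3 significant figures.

159 Gt C/yr

F = M / τ = 971.0 / 6.122 = 158.6 Gt C/yr.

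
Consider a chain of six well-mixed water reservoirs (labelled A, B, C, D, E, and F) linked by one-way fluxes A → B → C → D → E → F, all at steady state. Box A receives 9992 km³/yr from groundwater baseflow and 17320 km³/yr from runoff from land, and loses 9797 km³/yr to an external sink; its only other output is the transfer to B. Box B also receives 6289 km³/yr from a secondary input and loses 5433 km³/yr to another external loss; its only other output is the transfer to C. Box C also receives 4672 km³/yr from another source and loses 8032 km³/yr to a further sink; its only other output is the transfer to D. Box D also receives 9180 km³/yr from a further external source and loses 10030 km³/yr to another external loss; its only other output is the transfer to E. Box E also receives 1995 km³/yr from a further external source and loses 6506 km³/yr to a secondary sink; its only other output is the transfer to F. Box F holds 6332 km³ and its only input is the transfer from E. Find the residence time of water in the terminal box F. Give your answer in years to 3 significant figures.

Box A: F(A→B) = (9992 + 17320) − 9797 = 17515 km³/yr.
Box B: F(B→C) = (17515 + 6289) − 5433 = 18371 km³/yr.
Box C: F(C→D) = (18371 + 4672) − 8032 = 15011 km³/yr.
Box D: F(D→E) = (15011 + 9180) − 10030 = 14161 km³/yr.
Box E: F(E→F) = (14161 + 1995) − 6506 = 9650.0 km³/yr.
Box F throughput = its input = 9650.0 km³/yr; τ = 6332 / 9650.0 = 0.6562 yr.

0.656 yr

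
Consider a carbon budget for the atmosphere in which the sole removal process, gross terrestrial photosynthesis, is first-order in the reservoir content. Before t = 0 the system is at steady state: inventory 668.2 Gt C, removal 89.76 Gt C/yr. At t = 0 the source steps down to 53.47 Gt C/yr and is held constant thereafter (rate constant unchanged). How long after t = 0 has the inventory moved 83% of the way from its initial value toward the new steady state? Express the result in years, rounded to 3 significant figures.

13.2 yr

τ = M₀/F₀ = 668.2/89.76 = 7.444 yr.
The remaining gap fraction is e^(−t/τ); 83% covered ⇒ e^(−t/τ) = 0.170.
t = −τ ln(0.170) = 7.444 × 1.772 = 13.19 yr.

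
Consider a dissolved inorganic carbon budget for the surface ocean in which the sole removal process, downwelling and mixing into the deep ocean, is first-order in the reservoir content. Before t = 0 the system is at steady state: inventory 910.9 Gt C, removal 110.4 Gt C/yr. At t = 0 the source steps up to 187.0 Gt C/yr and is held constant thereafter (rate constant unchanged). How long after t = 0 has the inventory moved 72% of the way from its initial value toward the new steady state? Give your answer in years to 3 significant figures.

τ = M₀/F₀ = 910.9/110.4 = 8.251 yr.
The remaining gap fraction is e^(−t/τ); 72% covered ⇒ e^(−t/τ) = 0.280.
t = −τ ln(0.280) = 8.251 × 1.273 = 10.50 yr.

10.5 yr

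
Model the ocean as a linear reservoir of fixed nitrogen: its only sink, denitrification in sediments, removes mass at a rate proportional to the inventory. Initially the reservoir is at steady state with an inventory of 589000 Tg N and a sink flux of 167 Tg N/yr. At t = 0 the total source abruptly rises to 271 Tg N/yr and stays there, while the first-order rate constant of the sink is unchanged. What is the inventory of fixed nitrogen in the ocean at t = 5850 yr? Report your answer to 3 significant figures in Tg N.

Residence time τ = M₀/F₀ = 3527 yr. The eventual steady state is M_∞ = M₀·(F₁/F₀) = 589000 × 271/167 = 955800 Tg N.
The anomaly ΔM(t) = M(t) − M_∞ decays as ΔM₀·e^(−t/τ) with ΔM₀ = 589000 − 955800 = −366800 Tg N.
At t = 5850 yr, e^(−t/τ) = e^(−1.659) = 0.1904, so ΔM = −69840 Tg N and M = 955800 − 69840 = 885970 Tg N.

886000 Tg N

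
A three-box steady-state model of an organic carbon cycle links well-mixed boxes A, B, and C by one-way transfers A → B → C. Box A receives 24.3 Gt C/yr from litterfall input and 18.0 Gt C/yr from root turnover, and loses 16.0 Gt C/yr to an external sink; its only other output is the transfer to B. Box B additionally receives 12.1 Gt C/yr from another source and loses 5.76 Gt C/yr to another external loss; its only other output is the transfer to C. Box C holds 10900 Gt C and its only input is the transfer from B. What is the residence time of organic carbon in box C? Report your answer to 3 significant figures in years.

Box A: F(A→B) = (24.3 + 18.0) − 16.0 = 26.300 Gt C/yr.
Box B: F(B→C) = (26.300 + 12.1) − 5.76 = 32.640 Gt C/yr.
Box C throughput = its input = 32.640 Gt C/yr; τ = 10900 / 32.640 = 333.9 yr.

334 yr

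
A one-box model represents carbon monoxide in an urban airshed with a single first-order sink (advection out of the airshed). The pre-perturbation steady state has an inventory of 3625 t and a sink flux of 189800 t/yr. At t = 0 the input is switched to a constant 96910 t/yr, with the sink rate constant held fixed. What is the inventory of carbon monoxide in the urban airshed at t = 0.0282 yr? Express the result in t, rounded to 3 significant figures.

τ = M₀/F₀ = 3625/189800 = 0.01910 yr; rate constant k = 1/τ.
New steady state M_∞ = F₁/k = F₁·τ = 96910 × 0.01910 = 1850.9 t.
M(t) = M_∞ + (M₀ − M_∞)·e^(−t/τ); t/τ = 0.0282/0.01910 = 1.477, so e^(−t/τ) = 0.2284.
M(t) = 1850.9 + 1774 × 0.2284 = 2256.2 t.

2260 t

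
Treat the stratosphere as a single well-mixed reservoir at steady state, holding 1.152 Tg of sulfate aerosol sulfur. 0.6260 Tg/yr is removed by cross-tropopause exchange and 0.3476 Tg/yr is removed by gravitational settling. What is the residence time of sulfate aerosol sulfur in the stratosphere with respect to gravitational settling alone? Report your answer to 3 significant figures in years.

3.31 yr

Residence time with respect to a single sink: τ = M / F_sink.
τ = 1.152 / 0.3476 = 3.314 yr.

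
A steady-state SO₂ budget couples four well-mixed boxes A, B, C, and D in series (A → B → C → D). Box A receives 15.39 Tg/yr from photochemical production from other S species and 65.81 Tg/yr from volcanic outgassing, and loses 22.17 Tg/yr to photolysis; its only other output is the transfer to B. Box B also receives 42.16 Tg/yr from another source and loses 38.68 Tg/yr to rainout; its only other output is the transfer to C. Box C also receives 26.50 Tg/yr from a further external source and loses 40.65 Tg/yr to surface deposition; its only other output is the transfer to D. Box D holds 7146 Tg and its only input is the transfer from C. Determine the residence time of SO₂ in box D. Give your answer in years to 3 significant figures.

Box A: F(A→B) = (15.39 + 65.81) − 22.17 = 59.030 Tg/yr.
Box B: F(B→C) = (59.030 + 42.16) − 38.68 = 62.510 Tg/yr.
Box C: F(C→D) = (62.510 + 26.50) − 40.65 = 48.360 Tg/yr.
Box D throughput = its input = 48.360 Tg/yr; τ = 7146 / 48.360 = 147.8 yr.

148 yr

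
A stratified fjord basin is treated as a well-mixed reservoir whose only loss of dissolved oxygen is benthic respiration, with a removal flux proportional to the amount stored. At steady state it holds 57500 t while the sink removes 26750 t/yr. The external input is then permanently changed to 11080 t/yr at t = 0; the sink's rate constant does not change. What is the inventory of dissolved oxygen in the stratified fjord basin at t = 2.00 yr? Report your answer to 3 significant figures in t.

Residence time τ = M₀/F₀ = 2.150 yr. The eventual steady state is M_∞ = M₀·(F₁/F₀) = 57500 × 11080/26750 = 23817 t.
The anomaly ΔM(t) = M(t) − M_∞ decays as ΔM₀·e^(−t/τ) with ΔM₀ = 57500 − 23817 = 33680 t.
At t = 2.00 yr, e^(−t/τ) = e^(−0.9304) = 0.3944, so ΔM = 13280 t and M = 23817 + 13280 = 37101 t.

37100 t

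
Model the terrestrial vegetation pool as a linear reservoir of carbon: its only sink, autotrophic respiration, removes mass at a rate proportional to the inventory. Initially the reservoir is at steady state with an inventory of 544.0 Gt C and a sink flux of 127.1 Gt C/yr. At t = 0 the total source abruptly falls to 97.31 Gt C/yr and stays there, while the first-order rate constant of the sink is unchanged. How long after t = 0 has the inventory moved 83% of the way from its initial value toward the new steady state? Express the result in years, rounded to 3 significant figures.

τ = M₀/F₀ = 544.0/127.1 = 4.280 yr.
The remaining gap fraction is e^(−t/τ); 83% covered ⇒ e^(−t/τ) = 0.170.
t = −τ ln(0.170) = 4.280 × 1.772 = 7.584 yr.

7.58 yr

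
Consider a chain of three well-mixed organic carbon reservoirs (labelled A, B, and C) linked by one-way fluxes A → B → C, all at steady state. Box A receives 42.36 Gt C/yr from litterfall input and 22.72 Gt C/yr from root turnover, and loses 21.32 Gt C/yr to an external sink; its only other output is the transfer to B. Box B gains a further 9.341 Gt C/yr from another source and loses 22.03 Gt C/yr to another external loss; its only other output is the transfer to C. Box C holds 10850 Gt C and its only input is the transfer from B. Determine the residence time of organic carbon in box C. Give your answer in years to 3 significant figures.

Box A: F(A→B) = (42.36 + 22.72) − 21.32 = 43.760 Gt C/yr.
Box B: F(B→C) = (43.760 + 9.341) − 22.03 = 31.071 Gt C/yr.
Box C throughput = its input = 31.071 Gt C/yr; τ = 10850 / 31.071 = 349.2 yr.

349 yr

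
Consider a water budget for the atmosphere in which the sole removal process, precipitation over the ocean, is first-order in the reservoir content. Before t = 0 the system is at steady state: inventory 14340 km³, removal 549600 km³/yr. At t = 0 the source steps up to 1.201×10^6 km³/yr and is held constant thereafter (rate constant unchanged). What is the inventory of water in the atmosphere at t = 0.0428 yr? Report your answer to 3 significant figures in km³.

28000 km³

The sink rate constant is k = F₀/M₀ = 549600/14340 = 38.33 yr⁻¹.
Solving dM/dt = F₁ − kM with M(0) = M₀ gives M(t) = F₁/k + (M₀ − F₁/k)·e^(−kt).
F₁/k = 1.201×10^6/38.33 = 31336 km³; kt = 38.33 × 0.0428 = 1.640, e^(−kt) = 0.1939.
M(0.0428) = 31336 + (14340 − 31336) × 0.1939 = 31336 − 3296 = 28040 km³.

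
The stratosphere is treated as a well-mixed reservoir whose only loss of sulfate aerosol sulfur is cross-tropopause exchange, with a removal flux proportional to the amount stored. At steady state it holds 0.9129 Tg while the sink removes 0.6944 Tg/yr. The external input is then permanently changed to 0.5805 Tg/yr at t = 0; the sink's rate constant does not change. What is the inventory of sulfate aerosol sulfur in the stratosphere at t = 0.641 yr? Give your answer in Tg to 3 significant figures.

Residence time τ = M₀/F₀ = 1.315 yr. The eventual steady state is M_∞ = M₀·(F₁/F₀) = 0.9129 × 0.5805/0.6944 = 0.76316 Tg.
The anomaly ΔM(t) = M(t) − M_∞ decays as ΔM₀·e^(−t/τ) with ΔM₀ = 0.9129 − 0.76316 = 0.1497 Tg.
At t = 0.641 yr, e^(−t/τ) = e^(−0.4876) = 0.6141, so ΔM = 0.09196 Tg and M = 0.76316 + 0.09196 = 0.85512 Tg.

0.855 Tg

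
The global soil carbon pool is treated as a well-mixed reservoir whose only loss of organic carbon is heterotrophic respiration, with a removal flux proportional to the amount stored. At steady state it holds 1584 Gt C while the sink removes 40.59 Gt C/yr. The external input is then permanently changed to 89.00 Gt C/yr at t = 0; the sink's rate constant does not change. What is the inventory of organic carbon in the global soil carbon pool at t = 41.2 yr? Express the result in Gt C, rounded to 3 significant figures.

Residence time τ = M₀/F₀ = 39.02 yr. The eventual steady state is M_∞ = M₀·(F₁/F₀) = 1584 × 89.00/40.59 = 3473.2 Gt C.
The anomaly ΔM(t) = M(t) − M_∞ decays as ΔM₀·e^(−t/τ) with ΔM₀ = 1584 − 3473.2 = −1889 Gt C.
At t = 41.2 yr, e^(−t/τ) = e^(−1.056) = 0.3479, so ΔM = −657.3 Gt C and M = 3473.2 − 657.3 = 2815.9 Gt C.

2820 Gt C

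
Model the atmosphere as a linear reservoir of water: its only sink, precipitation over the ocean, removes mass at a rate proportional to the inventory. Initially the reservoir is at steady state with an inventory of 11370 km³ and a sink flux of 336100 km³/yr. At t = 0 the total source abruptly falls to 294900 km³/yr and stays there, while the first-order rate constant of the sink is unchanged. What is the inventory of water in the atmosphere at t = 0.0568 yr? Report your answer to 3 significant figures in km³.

10200 km³

The sink rate constant is k = F₀/M₀ = 336100/11370 = 29.56 yr⁻¹.
Solving dM/dt = F₁ − kM with M(0) = M₀ gives M(t) = F₁/k + (M₀ − F₁/k)·e^(−kt).
F₁/k = 294900/29.56 = 9976.2 km³; kt = 29.56 × 0.0568 = 1.679, e^(−kt) = 0.1866.
M(0.0568) = 9976.2 + (11370 − 9976.2) × 0.1866 = 9976.2 + 260.0 = 10236 km³.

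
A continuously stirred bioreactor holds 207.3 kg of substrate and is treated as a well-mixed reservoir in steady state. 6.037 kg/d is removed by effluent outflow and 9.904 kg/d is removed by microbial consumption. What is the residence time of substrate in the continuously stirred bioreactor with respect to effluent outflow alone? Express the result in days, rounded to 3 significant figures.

Residence time with respect to a single sink: τ = M / F_sink.
τ = 207.3 / 6.037 = 34.34 d.

34.3 d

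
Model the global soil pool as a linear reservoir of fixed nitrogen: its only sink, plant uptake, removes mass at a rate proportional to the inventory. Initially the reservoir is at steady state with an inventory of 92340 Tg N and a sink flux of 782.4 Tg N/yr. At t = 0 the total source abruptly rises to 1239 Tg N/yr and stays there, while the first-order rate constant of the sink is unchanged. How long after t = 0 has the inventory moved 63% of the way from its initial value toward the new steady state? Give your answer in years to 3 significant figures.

τ = M₀/F₀ = 92340/782.4 = 118.0 yr.
The remaining gap fraction is e^(−t/τ); 63% covered ⇒ e^(−t/τ) = 0.370.
t = −τ ln(0.370) = 118.0 × 0.9943 = 117.3 yr.

117 yr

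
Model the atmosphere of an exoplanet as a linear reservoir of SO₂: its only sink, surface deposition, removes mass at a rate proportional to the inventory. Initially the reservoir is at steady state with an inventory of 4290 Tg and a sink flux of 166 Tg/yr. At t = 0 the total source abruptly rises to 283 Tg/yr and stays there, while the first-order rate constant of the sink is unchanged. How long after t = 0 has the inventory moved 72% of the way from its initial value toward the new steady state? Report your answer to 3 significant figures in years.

32.9 yr

τ = M₀/F₀ = 4290/166 = 25.84 yr.
The remaining gap fraction is e^(−t/τ); 72% covered ⇒ e^(−t/τ) = 0.280.
t = −τ ln(0.280) = 25.84 × 1.273 = 32.90 yr.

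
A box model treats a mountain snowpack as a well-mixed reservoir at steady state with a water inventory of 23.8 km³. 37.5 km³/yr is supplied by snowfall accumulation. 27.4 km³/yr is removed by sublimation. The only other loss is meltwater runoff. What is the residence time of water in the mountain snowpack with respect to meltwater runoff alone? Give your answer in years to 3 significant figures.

2.36 yr

At steady state ΣF_in = ΣF_out.
ΣF_in = 37.500 km³/yr.
Meltwater runoff flux = ΣF_in − (27.4) = 37.500 − 27.40 = 10.10 km³/yr.
τ = M / F = 23.8 / 10.10 = 2.356 yr.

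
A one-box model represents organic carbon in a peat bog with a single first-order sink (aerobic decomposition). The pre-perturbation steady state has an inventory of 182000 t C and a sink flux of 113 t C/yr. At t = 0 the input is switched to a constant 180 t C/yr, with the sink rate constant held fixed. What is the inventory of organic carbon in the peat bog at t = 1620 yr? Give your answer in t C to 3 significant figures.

Residence time τ = M₀/F₀ = 1611 yr. The eventual steady state is M_∞ = M₀·(F₁/F₀) = 182000 × 180/113 = 289910 t C.
The anomaly ΔM(t) = M(t) − M_∞ decays as ΔM₀·e^(−t/τ) with ΔM₀ = 182000 − 289910 = −107900 t C.
At t = 1620 yr, e^(−t/τ) = e^(−1.006) = 0.3657, so ΔM = −39470 t C and M = 289910 − 39470 = 250440 t C.

250000 t C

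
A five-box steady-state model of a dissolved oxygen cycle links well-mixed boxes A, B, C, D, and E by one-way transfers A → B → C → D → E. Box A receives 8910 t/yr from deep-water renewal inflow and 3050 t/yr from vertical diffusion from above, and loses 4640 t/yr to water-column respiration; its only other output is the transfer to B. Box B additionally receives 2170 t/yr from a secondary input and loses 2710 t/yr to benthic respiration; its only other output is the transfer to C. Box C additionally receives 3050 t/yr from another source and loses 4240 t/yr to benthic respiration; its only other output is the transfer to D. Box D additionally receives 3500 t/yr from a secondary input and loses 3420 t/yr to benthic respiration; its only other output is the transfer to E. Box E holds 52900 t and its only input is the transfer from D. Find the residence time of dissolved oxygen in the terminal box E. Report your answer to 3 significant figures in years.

9.33 yr

Box A: F(A→B) = (8910 + 3050) − 4640 = 7320.0 t/yr.
Box B: F(B→C) = (7320.0 + 2170) − 2710 = 6780.0 t/yr.
Box C: F(C→D) = (6780.0 + 3050) − 4240 = 5590.0 t/yr.
Box D: F(D→E) = (5590.0 + 3500) − 3420 = 5670.0 t/yr.
Box E throughput = its input = 5670.0 t/yr; τ = 52900 / 5670.0 = 9.330 yr.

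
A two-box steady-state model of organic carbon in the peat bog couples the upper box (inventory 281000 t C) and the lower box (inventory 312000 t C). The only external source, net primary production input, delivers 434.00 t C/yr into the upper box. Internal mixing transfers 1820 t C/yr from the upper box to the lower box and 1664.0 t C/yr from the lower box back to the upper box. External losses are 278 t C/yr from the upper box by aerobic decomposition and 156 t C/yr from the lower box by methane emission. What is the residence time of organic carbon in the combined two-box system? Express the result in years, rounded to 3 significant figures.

1370 yr

Residence time in the combined system uses the total inventory and the total *external* removal — internal exchanges between the two boxes cancel.
M_total = 281000 + 312000 = 593000 t C.
ΣF_external_out = 278 + 156 = 434.00 t C/yr.
τ = M_total / ΣF_ext = 593000 / 434.00 = 1366 yr.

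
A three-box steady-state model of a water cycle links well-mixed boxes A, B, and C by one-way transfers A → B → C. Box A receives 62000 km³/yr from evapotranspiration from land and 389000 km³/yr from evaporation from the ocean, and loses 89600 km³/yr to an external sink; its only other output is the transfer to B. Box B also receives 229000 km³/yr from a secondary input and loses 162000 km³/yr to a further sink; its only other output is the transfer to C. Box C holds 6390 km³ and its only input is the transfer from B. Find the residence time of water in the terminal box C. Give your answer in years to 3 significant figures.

Box A: F(A→B) = (62000 + 389000) − 89600 = 361400 km³/yr.
Box B: F(B→C) = (361400 + 229000) − 162000 = 428400 km³/yr.
Box C throughput = its input = 428400 km³/yr; τ = 6390 / 428400 = 0.01492 yr.

0.0149 yr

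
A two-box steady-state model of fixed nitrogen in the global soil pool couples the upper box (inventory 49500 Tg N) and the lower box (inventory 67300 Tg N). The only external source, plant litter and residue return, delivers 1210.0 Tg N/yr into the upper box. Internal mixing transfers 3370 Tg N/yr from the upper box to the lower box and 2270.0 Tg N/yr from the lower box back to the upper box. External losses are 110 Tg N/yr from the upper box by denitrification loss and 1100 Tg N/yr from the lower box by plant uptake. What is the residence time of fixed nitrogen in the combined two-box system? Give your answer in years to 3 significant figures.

Treat the two boxes together as one reservoir: the mixing fluxes between them are internal recycling, so τ = ΣM / Σ(external losses).
M_total = 49500 + 67300 = 116800 Tg N.
ΣF_external_out = 110 + 1100 = 1210.0 Tg N/yr.
τ = M_total / ΣF_ext = 116800 / 1210.0 = 96.53 yr.

96.5 yr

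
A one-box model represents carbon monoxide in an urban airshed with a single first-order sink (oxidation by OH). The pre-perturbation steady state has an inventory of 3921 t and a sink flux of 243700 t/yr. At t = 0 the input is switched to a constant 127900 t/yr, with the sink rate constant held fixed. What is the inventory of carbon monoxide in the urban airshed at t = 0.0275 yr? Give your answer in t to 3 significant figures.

τ = M₀/F₀ = 3921/243700 = 0.01609 yr; rate constant k = 1/τ.
New steady state M_∞ = F₁/k = F₁·τ = 127900 × 0.01609 = 2057.8 t.
M(t) = M_∞ + (M₀ − M_∞)·e^(−t/τ); t/τ = 0.0275/0.01609 = 1.709, so e^(−t/τ) = 0.1810.
M(t) = 2057.8 + 1863 × 0.1810 = 2395.1 t.

2400 t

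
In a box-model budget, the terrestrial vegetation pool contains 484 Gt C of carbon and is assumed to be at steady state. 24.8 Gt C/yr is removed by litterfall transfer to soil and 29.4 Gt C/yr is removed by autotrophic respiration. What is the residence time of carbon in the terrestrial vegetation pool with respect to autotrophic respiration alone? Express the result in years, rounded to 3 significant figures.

16.5 yr

Residence time with respect to a single sink: τ = M / F_sink.
τ = 484 / 29.4 = 16.46 yr.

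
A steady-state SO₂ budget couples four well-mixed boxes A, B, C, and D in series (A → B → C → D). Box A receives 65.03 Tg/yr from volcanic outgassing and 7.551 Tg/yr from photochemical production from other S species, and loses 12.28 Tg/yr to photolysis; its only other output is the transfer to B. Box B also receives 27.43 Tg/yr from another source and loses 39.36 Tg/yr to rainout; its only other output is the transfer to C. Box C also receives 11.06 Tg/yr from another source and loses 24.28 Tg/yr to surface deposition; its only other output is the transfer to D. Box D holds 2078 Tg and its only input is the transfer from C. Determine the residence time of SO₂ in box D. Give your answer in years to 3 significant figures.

59.1 yr

Box A: F(A→B) = (65.03 + 7.551) − 12.28 = 60.301 Tg/yr.
Box B: F(B→C) = (60.301 + 27.43) − 39.36 = 48.371 Tg/yr.
Box C: F(C→D) = (48.371 + 11.06) − 24.28 = 35.151 Tg/yr.
Box D throughput = its input = 35.151 Tg/yr; τ = 2078 / 35.151 = 59.12 yr.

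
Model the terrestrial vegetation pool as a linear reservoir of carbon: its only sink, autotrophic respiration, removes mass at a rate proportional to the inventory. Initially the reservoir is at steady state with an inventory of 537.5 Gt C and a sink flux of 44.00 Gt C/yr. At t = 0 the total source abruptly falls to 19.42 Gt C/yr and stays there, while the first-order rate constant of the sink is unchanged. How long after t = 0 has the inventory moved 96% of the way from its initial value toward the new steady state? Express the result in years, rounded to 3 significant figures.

39.3 yr

τ = M₀/F₀ = 537.5/44.00 = 12.22 yr.
The remaining gap fraction is e^(−t/τ); 96% covered ⇒ e^(−t/τ) = 0.0400.
t = −τ ln(0.0400) = 12.22 × 3.219 = 39.32 yr.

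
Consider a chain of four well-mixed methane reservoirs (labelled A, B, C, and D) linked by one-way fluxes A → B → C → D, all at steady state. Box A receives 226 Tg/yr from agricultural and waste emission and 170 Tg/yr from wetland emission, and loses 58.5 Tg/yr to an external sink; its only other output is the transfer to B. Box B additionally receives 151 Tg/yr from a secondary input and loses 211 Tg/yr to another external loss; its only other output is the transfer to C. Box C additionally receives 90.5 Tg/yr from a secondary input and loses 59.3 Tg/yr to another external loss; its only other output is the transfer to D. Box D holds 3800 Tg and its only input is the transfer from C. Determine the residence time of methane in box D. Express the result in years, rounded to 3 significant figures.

12.3 yr

Box A: F(A→B) = (226 + 170) − 58.5 = 337.50 Tg/yr.
Box B: F(B→C) = (337.50 + 151) − 211 = 277.50 Tg/yr.
Box C: F(C→D) = (277.50 + 90.5) − 59.3 = 308.70 Tg/yr.
Box D throughput = its input = 308.70 Tg/yr; τ = 3800 / 308.70 = 12.31 yr.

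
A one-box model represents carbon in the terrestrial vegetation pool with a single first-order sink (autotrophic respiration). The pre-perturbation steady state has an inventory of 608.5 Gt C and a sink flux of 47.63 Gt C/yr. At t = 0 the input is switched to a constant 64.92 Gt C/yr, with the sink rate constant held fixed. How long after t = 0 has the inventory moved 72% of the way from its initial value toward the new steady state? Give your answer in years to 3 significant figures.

16.3 yr

τ = M₀/F₀ = 608.5/47.63 = 12.78 yr.
The remaining gap fraction is e^(−t/τ); 72% covered ⇒ e^(−t/τ) = 0.280.
t = −τ ln(0.280) = 12.78 × 1.273 = 16.26 yr.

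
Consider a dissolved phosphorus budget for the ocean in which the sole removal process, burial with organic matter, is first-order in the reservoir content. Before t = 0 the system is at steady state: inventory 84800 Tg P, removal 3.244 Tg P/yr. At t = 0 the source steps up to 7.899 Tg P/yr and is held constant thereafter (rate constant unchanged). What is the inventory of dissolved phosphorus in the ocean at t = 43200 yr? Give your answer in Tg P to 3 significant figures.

The sink rate constant is k = F₀/M₀ = 3.244/84800 = 3.825×10^-5 yr⁻¹.
Solving dM/dt = F₁ − kM with M(0) = M₀ gives M(t) = F₁/k + (M₀ − F₁/k)·e^(−kt).
F₁/k = 7.899/3.825×10^-5 = 206480 Tg P; kt = 3.825×10^-5 × 43200 = 1.653, e^(−kt) = 0.1916.
M(43200) = 206480 + (84800 − 206480) × 0.1916 = 206480 − 23310 = 183180 Tg P.

183000 Tg P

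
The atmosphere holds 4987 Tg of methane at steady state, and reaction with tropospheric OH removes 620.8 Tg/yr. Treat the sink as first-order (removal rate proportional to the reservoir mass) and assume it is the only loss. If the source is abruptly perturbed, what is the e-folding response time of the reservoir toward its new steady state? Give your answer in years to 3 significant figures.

8.03 yr

For a linear reservoir the response time equals the residence time τ = M/F.
τ = 4987 / 620.8 = 8.033 yr.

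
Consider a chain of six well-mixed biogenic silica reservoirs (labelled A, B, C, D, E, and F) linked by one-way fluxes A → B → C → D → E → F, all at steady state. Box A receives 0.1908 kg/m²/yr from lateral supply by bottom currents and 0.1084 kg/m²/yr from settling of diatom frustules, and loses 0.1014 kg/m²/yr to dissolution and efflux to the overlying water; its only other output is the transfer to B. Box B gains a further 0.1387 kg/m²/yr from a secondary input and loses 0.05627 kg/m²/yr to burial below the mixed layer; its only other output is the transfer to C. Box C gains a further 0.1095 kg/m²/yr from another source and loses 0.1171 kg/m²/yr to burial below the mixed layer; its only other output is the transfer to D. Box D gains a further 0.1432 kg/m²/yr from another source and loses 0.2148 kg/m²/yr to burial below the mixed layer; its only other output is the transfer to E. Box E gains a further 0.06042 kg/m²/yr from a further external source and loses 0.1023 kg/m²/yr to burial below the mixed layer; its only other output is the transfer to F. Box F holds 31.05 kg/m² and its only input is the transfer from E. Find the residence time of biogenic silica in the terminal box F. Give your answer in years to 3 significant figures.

195 yr

Box A: F(A→B) = (0.1908 + 0.1084) − 0.1014 = 0.19780 kg/m²/yr.
Box B: F(B→C) = (0.19780 + 0.1387) − 0.05627 = 0.28023 kg/m²/yr.
Box C: F(C→D) = (0.28023 + 0.1095) − 0.1171 = 0.27263 kg/m²/yr.
Box D: F(D→E) = (0.27263 + 0.1432) − 0.2148 = 0.20103 kg/m²/yr.
Box E: F(E→F) = (0.20103 + 0.06042) − 0.1023 = 0.15915 kg/m²/yr.
Box F throughput = its input = 0.15915 kg/m²/yr; τ = 31.05 / 0.15915 = 195.1 yr.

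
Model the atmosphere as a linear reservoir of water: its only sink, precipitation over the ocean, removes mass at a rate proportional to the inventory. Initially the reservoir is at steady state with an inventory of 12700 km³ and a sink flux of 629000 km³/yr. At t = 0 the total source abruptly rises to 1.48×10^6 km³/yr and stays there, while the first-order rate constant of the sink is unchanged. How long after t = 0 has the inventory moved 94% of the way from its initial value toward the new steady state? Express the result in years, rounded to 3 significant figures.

0.0568 yr

τ = M₀/F₀ = 12700/629000 = 0.02019 yr.
The remaining gap fraction is e^(−t/τ); 94% covered ⇒ e^(−t/τ) = 0.0600.
t = −τ ln(0.0600) = 0.02019 × 2.813 = 0.05680 yr.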